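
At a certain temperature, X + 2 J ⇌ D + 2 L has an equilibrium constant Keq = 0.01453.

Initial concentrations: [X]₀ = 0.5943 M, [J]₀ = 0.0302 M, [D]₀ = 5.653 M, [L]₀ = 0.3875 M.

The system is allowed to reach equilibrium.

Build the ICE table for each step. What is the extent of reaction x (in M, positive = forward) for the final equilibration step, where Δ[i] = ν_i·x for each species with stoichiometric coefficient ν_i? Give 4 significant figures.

Q₀ = 1566 vs Keq = 0.01453 ⇒ Q>K, reverse
Step 1:
                    X           J           D           L
  I            0.5943      0.0302       5.653      0.3875
  C            0.1847      0.3693     -0.1847     -0.3693
  E             0.779      0.3995       5.468     0.01818
  solve Keq expr → x = -0.1847; check Q = 0.01453

x = -0.1847 M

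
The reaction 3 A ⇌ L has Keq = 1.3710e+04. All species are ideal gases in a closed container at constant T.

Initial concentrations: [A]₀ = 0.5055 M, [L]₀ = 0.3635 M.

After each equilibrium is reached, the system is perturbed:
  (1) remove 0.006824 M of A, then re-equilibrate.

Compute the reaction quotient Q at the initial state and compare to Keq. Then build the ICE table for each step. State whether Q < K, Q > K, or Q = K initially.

Q₀ = 2.814 vs Keq = 1.3710e+04 ⇒ Q<K, forward
Step 1:
                   A          L
  Initial     0.5055     0.3635
  Change     -0.4719     0.1573
  Equil      0.03362     0.5208
  solve Keq expr → x = 0.1573; check Q = 1.3710e+04
Then remove 0.006824 M of A.
Step 2:
                   A          L
  Initial    0.02679     0.5208
  Change    0.006775  -0.002258
  Equil      0.03357     0.5185
  solve Keq expr → x = -0.002258; check Q = 1.3710e+04

Q₀ = 2.814; Q < K (proceeds forward)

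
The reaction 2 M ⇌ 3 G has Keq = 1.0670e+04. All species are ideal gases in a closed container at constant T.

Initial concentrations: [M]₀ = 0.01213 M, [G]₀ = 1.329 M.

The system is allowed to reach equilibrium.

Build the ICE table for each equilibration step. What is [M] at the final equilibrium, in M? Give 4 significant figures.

Q₀ = 1.5953e+04 vs Keq = 1.0670e+04 ⇒ Q>K, reverse
Step 1:
                    M           G
  Initial     0.01213       1.329
  Change     0.002636   -0.003954
  Equil       0.01477       1.325
  solve Keq expr → x = -0.001318; check Q = 1.0670e+04

[M]_eq = 0.01477 M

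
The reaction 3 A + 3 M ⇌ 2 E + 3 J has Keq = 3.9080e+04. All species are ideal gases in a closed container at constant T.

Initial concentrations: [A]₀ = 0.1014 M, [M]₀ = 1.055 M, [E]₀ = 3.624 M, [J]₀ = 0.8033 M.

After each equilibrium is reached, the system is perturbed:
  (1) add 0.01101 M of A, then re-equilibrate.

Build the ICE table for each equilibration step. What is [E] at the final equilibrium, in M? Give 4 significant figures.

[E]_eq = 3.659 M

Q₀ = 5561 vs Keq = 3.9080e+04 ⇒ Q<K, forward
Step 1:
                  A         M         E         J
  Initial    0.1014     1.055     3.624    0.8033
  Change   -0.04296  -0.04296   0.02864   0.04296
  Equil     0.05844     1.012     3.653    0.8463
  solve Keq expr → x = 0.01432; check Q = 3.9080e+04
Then add 0.01101 M of A.
Step 2:
                  A         M         E         J
  Initial   0.06945     1.012     3.653    0.8463
  Change  -0.009698 -0.009698  0.006465  0.009698
  Equil     0.05975     1.002     3.659     0.856
  solve Keq expr → x = 0.003233; check Q = 3.9080e+04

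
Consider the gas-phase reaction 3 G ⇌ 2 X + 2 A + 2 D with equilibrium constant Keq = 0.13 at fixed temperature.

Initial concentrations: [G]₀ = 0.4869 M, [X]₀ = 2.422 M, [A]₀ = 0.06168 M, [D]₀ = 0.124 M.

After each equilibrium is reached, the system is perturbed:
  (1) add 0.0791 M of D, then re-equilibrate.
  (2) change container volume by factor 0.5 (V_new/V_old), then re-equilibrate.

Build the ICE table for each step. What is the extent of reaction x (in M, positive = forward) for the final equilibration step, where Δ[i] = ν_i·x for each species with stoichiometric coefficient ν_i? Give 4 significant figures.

Q₀ = 0.002973 vs Keq = 0.13 ⇒ Q<K, forward
Step 1:
                   G          X          A          D
  Initial     0.4869      2.422    0.06168      0.124
  Change     -0.1284    0.08559    0.08559    0.08559
  Equil       0.3585      2.508     0.1473     0.2096
  solve Keq expr → x = 0.04279; check Q = 0.13
Then add 0.0791 M of D.
Step 2:
                   G          X          A          D
  Initial     0.3585      2.508     0.1473     0.2887
  Change     0.02779   -0.01853   -0.01853   -0.01853
  Equil       0.3863      2.489     0.1287     0.2702
  solve Keq expr → x = -0.009264; check Q = 0.13
Then change container volume by factor 0.5 (V_new/V_old).
Step 3:
                   G          X          A          D
  Initial     0.7726      4.978     0.2575     0.5403
  Change      0.1575     -0.105     -0.105     -0.105
  Equil       0.9301      4.873     0.1525     0.4353
  solve Keq expr → x = -0.05251; check Q = 0.13

x = -0.05251 M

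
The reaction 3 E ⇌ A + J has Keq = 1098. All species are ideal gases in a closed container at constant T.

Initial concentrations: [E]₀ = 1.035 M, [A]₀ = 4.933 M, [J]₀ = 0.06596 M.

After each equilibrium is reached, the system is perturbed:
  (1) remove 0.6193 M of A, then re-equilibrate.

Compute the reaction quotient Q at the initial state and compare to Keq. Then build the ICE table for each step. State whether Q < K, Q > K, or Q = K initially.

Q₀ = 0.2935 vs Keq = 1098 ⇒ Q<K, forward
Step 1:
                  E         A         J
  I           1.035     4.933   0.06596
  C         -0.9141    0.3047    0.3047
  E          0.1209     5.238    0.3707
  solve Keq expr → x = 0.3047; check Q = 1098
Then remove 0.6193 M of A.
Step 2:
                  E         A         J
  I          0.1209     4.618    0.3707
  C       -0.004788  0.001596  0.001596
  E          0.1161      4.62    0.3722
  solve Keq expr → x = 0.001596; check Q = 1098

Q₀ = 0.2935; Q < K (proceeds forward)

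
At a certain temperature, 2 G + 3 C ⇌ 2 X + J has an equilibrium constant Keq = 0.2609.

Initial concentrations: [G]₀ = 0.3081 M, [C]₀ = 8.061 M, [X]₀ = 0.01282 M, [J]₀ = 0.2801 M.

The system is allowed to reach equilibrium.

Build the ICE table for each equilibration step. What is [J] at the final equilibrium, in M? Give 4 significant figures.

[J]_eq = 0.425 M

Q₀ = 9.2585e-07 vs Keq = 0.2609 ⇒ Q<K, forward
Step 1:
                   G          C          X          J
  I           0.3081      8.061    0.01282     0.2801
  C          -0.2898    -0.4346     0.2898     0.1449
  E          0.01834      7.626     0.3026      0.425
  solve Keq expr → x = 0.1449; check Q = 0.2609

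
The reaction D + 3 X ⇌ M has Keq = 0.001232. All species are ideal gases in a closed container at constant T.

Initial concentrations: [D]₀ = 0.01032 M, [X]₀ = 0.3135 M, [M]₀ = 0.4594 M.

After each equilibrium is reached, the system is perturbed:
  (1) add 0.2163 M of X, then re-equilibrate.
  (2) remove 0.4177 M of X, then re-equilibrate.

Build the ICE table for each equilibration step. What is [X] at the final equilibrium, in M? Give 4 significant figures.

[X]_eq = 1.485 M

Q₀ = 1445 vs Keq = 0.001232 ⇒ Q>K, reverse
Step 1:
                  D         X         M
  I         0.01032    0.3135    0.4594
  C          0.4567      1.37   -0.4567
  E           0.467     1.683  0.002745
  solve Keq expr → x = -0.4567; check Q = 0.001232
Then add 0.2163 M of X.
Step 2:
                  D         X         M
  I           0.467       1.9  0.002745
  C       -0.001168 -0.003505  0.001168
  E          0.4658     1.896  0.003913
  solve Keq expr → x = 0.001168; check Q = 0.001232
Then remove 0.4177 M of X.
Step 3:
                  D         X         M
  I          0.4658     1.479  0.003913
  C        0.002027  0.006081 -0.002027
  E          0.4678     1.485  0.001886
  solve Keq expr → x = -0.002027; check Q = 0.001232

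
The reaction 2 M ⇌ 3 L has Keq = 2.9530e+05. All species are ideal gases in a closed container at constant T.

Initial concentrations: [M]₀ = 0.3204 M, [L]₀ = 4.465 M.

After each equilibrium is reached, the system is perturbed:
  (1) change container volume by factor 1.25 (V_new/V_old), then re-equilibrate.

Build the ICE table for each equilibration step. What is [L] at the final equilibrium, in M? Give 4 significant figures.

Q₀ = 867.1 vs Keq = 2.9530e+05 ⇒ Q<K, forward
Step 1:
                  M         L
  I          0.3204     4.465
  C         -0.3003    0.4505
  E         0.02005     4.916
  solve Keq expr → x = 0.1502; check Q = 2.9530e+05
Then change container volume by factor 1.25 (V_new/V_old).
Step 2:
                  M         L
  I         0.01604     3.932
  C        -0.00168   0.00252
  E         0.01436     3.935
  solve Keq expr → x = 8.4001e-04; check Q = 2.9530e+05

[L]_eq = 3.935 M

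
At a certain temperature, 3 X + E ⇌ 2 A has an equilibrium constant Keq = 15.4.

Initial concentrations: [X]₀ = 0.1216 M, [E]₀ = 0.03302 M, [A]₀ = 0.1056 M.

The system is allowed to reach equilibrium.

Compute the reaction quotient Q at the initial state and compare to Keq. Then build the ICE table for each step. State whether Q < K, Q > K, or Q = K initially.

Q₀ = 187.8 vs Keq = 15.4 ⇒ Q>K, reverse
Step 1:
                    X           E           A
  I            0.1216     0.03302      0.1056
  C           0.05703     0.01901    -0.03802
  E            0.1786     0.05203     0.06758
  solve Keq expr → x = -0.01901; check Q = 15.4

Q₀ = 187.8; Q > K (proceeds reverse)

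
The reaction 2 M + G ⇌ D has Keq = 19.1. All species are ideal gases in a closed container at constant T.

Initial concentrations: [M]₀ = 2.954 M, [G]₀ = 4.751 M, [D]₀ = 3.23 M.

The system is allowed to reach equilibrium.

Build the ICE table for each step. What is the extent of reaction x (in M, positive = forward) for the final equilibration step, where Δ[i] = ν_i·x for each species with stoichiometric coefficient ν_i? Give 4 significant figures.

x = 1.344 M

Q₀ = 0.07791 vs Keq = 19.1 ⇒ Q<K, forward
Step 1:
                  M         G         D
  init        2.954     4.751      3.23
  Δ          -2.689    -1.344     1.344
  eq         0.2652     3.407     4.574
  solve Keq expr → x = 1.344; check Q = 19.1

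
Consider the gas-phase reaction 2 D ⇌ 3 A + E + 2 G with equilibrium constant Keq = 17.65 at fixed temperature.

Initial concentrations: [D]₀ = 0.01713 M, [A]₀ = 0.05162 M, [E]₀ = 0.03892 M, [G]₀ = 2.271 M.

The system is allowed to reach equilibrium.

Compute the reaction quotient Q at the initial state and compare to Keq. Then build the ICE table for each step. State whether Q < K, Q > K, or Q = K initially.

Q₀ = 0.09409 vs Keq = 17.65 ⇒ Q<K, forward
Step 1:
                   D          A          E          G
  init       0.01713    0.05162    0.03892      2.271
  Δ         -0.01478    0.02217   0.007391    0.01478
  eq        0.002347    0.07379    0.04631      2.286
  solve Keq expr → x = 0.007391; check Q = 17.65

Q₀ = 0.09409; Q < K (proceeds forward)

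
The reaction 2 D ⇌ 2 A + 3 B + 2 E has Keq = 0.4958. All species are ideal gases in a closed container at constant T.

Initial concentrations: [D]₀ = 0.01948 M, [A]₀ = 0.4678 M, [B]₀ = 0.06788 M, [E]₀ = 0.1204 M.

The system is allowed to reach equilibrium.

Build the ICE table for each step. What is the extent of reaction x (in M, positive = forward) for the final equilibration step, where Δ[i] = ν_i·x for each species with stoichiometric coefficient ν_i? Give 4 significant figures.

Q₀ = 0.002615 vs Keq = 0.4958 ⇒ Q<K, forward
Step 1:
                    D           A           B           E
  Initial     0.01948      0.4678     0.06788      0.1204
  Change      -0.0168      0.0168      0.0252      0.0168
  Equil      0.002681      0.4846     0.09308      0.1372
  solve Keq expr → x = 0.008399; check Q = 0.4958

x = 0.008399 M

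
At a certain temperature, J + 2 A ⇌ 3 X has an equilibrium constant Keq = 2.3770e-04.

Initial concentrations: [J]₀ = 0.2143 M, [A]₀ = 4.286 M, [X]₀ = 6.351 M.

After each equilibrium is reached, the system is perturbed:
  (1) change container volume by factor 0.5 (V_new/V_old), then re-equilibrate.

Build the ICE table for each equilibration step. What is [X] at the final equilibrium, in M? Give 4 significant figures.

[X]_eq = 0.6626 M

Q₀ = 65.07 vs Keq = 2.3770e-04 ⇒ Q>K, reverse
Step 1:
                    J           A           X
  Initial      0.2143       4.286       6.351
  Change        2.007       4.013       -6.02
  Equil         2.221       8.299      0.3313
  solve Keq expr → x = -2.007; check Q = 2.3770e-04
Then change container volume by factor 0.5 (V_new/V_old).
Step 2:
                    J           A           X
  Initial       4.442        16.6      0.6626
  Change            0           0           0
  Equil         4.442        16.6      0.6626
  solve Keq expr → x = 0; check Q = 2.3770e-04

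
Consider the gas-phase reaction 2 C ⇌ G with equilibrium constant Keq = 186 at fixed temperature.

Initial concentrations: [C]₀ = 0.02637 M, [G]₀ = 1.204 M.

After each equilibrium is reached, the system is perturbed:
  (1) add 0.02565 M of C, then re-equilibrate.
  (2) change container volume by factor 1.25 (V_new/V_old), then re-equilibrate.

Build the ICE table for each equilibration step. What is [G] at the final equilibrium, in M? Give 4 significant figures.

Q₀ = 1731 vs Keq = 186 ⇒ Q>K, reverse
Step 1:
                   C          G
  I          0.02637      1.204
  C          0.05319    -0.0266
  E          0.07956      1.177
  solve Keq expr → x = -0.0266; check Q = 186
Then add 0.02565 M of C.
Step 2:
                   C          G
  I           0.1052      1.177
  C         -0.02522    0.01261
  E          0.07999       1.19
  solve Keq expr → x = 0.01261; check Q = 186
Then change container volume by factor 1.25 (V_new/V_old).
Step 3:
                   C          G
  I          0.06399      0.952
  C         0.007414  -0.003707
  E           0.0714     0.9483
  solve Keq expr → x = -0.003707; check Q = 186

[G]_eq = 0.9483 M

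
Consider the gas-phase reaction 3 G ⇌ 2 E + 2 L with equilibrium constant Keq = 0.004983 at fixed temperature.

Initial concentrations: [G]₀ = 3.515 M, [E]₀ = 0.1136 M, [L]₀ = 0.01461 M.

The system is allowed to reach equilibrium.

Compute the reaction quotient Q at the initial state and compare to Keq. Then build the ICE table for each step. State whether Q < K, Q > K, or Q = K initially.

Q₀ = 6.3428e-08 vs Keq = 0.004983 ⇒ Q<K, forward
Step 1:
                   G          E          L
  init         3.515     0.1136    0.01461
  Δ          -0.7594     0.5063     0.5063
  eq           2.756     0.6199     0.5209
  solve Keq expr → x = 0.2531; check Q = 0.004983

Q₀ = 6.3428e-08; Q < K (proceeds forward)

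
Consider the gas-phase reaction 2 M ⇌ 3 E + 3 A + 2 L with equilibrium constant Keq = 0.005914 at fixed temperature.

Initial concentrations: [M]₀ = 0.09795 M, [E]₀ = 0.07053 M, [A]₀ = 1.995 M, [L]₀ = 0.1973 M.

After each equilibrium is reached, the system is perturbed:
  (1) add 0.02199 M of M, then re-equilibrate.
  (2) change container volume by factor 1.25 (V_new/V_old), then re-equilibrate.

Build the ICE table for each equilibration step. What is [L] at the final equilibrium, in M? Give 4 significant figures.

Q₀ = 0.0113 vs Keq = 0.005914 ⇒ Q>K, reverse
Step 1:
                   M          E          A          L
  init       0.09795    0.07053      1.995     0.1973
  Δ         0.006417  -0.009626  -0.009626  -0.006417
  eq          0.1044     0.0609      1.985     0.1909
  solve Keq expr → x = -0.003209; check Q = 0.005914
Then add 0.02199 M of M.
Step 2:
                   M          E          A          L
  init        0.1264     0.0609      1.985     0.1909
  Δ        -0.003851   0.005776   0.005776   0.003851
  eq          0.1225    0.06668      1.991     0.1947
  solve Keq expr → x = 0.001925; check Q = 0.005914
Then change container volume by factor 1.25 (V_new/V_old).
Step 3:
                   M          E          A          L
  init         0.098    0.05334      1.593     0.1558
  Δ         -0.01223    0.01835    0.01835    0.01223
  eq         0.08577    0.07169      1.611      0.168
  solve Keq expr → x = 0.006115; check Q = 0.005914

[L]_eq = 0.168 M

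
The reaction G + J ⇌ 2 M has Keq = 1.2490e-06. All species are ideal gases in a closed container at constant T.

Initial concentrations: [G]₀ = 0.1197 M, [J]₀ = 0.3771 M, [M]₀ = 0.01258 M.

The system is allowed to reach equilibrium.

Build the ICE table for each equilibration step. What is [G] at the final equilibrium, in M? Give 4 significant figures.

[G]_eq = 0.1259 M

Q₀ = 0.003506 vs Keq = 1.2490e-06 ⇒ Q>K, reverse
Step 1:
                   G          J          M
  init        0.1197     0.3771    0.01258
  Δ         0.006167   0.006167   -0.01233
  eq          0.1259     0.3833 2.4546e-04
  solve Keq expr → x = -0.006167; check Q = 1.2490e-06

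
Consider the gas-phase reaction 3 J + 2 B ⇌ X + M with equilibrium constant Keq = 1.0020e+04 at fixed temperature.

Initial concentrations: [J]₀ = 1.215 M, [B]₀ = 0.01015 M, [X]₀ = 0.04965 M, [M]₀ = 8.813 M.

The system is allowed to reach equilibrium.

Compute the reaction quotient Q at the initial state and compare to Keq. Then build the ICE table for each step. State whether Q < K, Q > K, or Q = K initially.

Q₀ = 2368; Q < K (proceeds forward)

Q₀ = 2368 vs Keq = 1.0020e+04 ⇒ Q<K, forward
Step 1:
                    J           B           X           M
  init          1.215     0.01015     0.04965       8.813
  Δ         -0.007565   -0.005044    0.002522    0.002522
  eq            1.207    0.005106     0.05217       8.816
  solve Keq expr → x = 0.002522; check Q = 1.0020e+04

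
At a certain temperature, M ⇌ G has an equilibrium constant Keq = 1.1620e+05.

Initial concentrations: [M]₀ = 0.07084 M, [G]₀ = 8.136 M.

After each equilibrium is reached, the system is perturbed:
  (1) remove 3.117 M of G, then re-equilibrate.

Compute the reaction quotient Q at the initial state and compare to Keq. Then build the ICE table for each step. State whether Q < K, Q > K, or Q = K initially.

Q₀ = 114.9 vs Keq = 1.1620e+05 ⇒ Q<K, forward
Step 1:
                    M           G
  init        0.07084       8.136
  Δ          -0.07077     0.07077
  eq       7.0626e-05       8.207
  solve Keq expr → x = 0.07077; check Q = 1.1620e+05
Then remove 3.117 M of G.
Step 2:
                    M           G
  init     7.0626e-05        5.09
  Δ       -2.6824e-05  2.6824e-05
  eq       4.3802e-05        5.09
  solve Keq expr → x = 2.6824e-05; check Q = 1.1620e+05

Q₀ = 114.9; Q < K (proceeds forward)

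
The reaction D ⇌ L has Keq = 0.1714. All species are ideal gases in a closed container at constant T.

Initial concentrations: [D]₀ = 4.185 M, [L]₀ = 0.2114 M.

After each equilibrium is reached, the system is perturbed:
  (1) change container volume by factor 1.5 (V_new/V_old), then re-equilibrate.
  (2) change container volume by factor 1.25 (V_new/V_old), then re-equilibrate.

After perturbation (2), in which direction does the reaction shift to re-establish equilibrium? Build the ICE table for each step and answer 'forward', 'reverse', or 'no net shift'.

Q₀ = 0.05051 vs Keq = 0.1714 ⇒ Q<K, forward
Step 1:
                    D           L
  init          4.185      0.2114
  Δ           -0.4319      0.4319
  eq            3.753      0.6433
  solve Keq expr → x = 0.4319; check Q = 0.1714
Then change container volume by factor 1.5 (V_new/V_old).
Step 2:
                    D           L
  init          2.502      0.4289
  Δ                 0           0
  eq            2.502      0.4289
  solve Keq expr → x = 0; check Q = 0.1714
Then change container volume by factor 1.25 (V_new/V_old).
Step 3:
                    D           L
  init          2.002      0.3431
  Δ                 0           0
  eq            2.002      0.3431
  solve Keq expr → x = 0; check Q = 0.1714

Direction: no net shift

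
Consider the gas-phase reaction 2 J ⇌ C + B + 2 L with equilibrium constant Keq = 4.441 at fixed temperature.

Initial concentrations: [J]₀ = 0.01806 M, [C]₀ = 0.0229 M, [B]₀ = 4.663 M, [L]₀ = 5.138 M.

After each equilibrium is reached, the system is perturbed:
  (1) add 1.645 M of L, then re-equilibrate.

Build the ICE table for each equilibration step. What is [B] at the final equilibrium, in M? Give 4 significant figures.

Q₀ = 8643 vs Keq = 4.441 ⇒ Q>K, reverse
Step 1:
                   J          C          B          L
  Initial    0.01806     0.0229      4.663      5.138
  Change      0.0455   -0.02275   -0.02275    -0.0455
  Equil      0.06356 1.4910e-04       4.64      5.092
  solve Keq expr → x = -0.02275; check Q = 4.441
Then add 1.645 M of L.
Step 2:
                   J          C          B          L
  Initial    0.06356 1.4910e-04       4.64      6.737
  Change  1.2715e-04 -6.3573e-05 -6.3573e-05 -1.2715e-04
  Equil      0.06369 8.5525e-05       4.64      6.737
  solve Keq expr → x = -6.3573e-05; check Q = 4.441

[B]_eq = 4.64 M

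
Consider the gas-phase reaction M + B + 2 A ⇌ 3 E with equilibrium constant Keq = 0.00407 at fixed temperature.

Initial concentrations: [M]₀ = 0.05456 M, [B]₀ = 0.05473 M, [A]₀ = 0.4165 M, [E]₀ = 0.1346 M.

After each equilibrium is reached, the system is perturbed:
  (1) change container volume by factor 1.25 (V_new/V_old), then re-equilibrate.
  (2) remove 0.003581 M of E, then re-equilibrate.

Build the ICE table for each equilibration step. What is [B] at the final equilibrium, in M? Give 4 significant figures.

[B]_eq = 0.07348 M

Q₀ = 4.708 vs Keq = 0.00407 ⇒ Q>K, reverse
Step 1:
                   M          B          A          E
  Initial    0.05456    0.05473     0.4165     0.1346
  Change     0.03807    0.03807    0.07613    -0.1142
  Equil      0.09263     0.0928     0.4926     0.0204
  solve Keq expr → x = -0.03807; check Q = 0.00407
Then change container volume by factor 1.25 (V_new/V_old).
Step 2:
                   M          B          A          E
  Initial     0.0741    0.07424     0.3941    0.01632
  Change  3.6702e-04 3.6702e-04 7.3404e-04  -0.001101
  Equil      0.07447     0.0746     0.3948    0.01522
  solve Keq expr → x = -3.6702e-04; check Q = 0.00407
Then remove 0.003581 M of E.
Step 3:
                   M          B          A          E
  Initial    0.07447     0.0746     0.3948    0.01164
  Change   -0.001123  -0.001123  -0.002247    0.00337
  Equil      0.07334    0.07348     0.3926    0.01501
  solve Keq expr → x = 0.001123; check Q = 0.00407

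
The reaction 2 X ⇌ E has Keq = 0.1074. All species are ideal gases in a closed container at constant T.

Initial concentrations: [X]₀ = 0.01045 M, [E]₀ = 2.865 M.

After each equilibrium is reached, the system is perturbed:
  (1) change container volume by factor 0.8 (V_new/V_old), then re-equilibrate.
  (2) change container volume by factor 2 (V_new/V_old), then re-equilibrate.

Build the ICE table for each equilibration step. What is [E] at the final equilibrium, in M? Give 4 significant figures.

[E]_eq = 0.6061 M

Q₀ = 2.6236e+04 vs Keq = 0.1074 ⇒ Q>K, reverse
Step 1:
                  X         E
  Initial   0.01045     2.865
  Change      3.331    -1.666
  Equil       3.342     1.199
  solve Keq expr → x = -1.666; check Q = 0.1074
Then change container volume by factor 0.8 (V_new/V_old).
Step 2:
                  X         E
  Initial     4.177     1.499
  Change     -0.274     0.137
  Equil       3.903     1.636
  solve Keq expr → x = 0.137; check Q = 0.1074
Then change container volume by factor 2 (V_new/V_old).
Step 3:
                  X         E
  Initial     1.952    0.8181
  Change      0.424    -0.212
  Equil       2.376    0.6061
  solve Keq expr → x = -0.212; check Q = 0.1074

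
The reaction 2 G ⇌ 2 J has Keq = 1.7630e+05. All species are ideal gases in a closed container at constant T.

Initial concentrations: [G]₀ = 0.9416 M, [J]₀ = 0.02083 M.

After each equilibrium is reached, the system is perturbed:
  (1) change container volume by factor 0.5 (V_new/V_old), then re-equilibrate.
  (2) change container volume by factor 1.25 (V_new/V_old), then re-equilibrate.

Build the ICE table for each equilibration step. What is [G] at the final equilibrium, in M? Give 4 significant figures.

Q₀ = 4.8938e-04 vs Keq = 1.7630e+05 ⇒ Q<K, forward
Step 1:
                  G         J
  Initial    0.9416   0.02083
  Change    -0.9393    0.9393
  Equil    0.002287    0.9601
  solve Keq expr → x = 0.4697; check Q = 1.7630e+05
Then change container volume by factor 0.5 (V_new/V_old).
Step 2:
                  G         J
  Initial  0.004573      1.92
  Change          0         0
  Equil    0.004573      1.92
  solve Keq expr → x = 0; check Q = 1.7630e+05
Then change container volume by factor 1.25 (V_new/V_old).
Step 3:
                  G         J
  Initial  0.003659     1.536
  Change          0         0
  Equil    0.003659     1.536
  solve Keq expr → x = 0; check Q = 1.7630e+05

[G]_eq = 0.003659 M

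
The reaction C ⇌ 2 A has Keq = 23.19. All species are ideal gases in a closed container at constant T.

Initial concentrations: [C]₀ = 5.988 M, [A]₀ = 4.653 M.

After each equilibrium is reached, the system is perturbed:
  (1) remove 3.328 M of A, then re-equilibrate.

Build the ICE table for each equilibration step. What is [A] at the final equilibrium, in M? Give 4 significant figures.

[A]_eq = 7.908 M

Q₀ = 3.616 vs Keq = 23.19 ⇒ Q<K, forward
Step 1:
                   C          A
  Initial      5.988      4.653
  Change      -2.298      4.597
  Equil         3.69       9.25
  solve Keq expr → x = 2.298; check Q = 23.19
Then remove 3.328 M of A.
Step 2:
                   C          A
  Initial       3.69      5.922
  Change      -0.993      1.986
  Equil        2.697      7.908
  solve Keq expr → x = 0.993; check Q = 23.19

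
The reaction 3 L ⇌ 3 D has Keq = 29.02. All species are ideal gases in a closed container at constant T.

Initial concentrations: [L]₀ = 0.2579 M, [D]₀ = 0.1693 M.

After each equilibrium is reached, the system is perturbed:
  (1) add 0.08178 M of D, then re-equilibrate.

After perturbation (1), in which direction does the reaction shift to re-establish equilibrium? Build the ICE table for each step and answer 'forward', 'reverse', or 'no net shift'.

Q₀ = 0.2829 vs Keq = 29.02 ⇒ Q<K, forward
Step 1:
                   L          D
  Initial     0.2579     0.1693
  Change      -0.153      0.153
  Equil       0.1049     0.3223
  solve Keq expr → x = 0.051; check Q = 29.02
Then add 0.08178 M of D.
Step 2:
                   L          D
  Initial     0.1049     0.4041
  Change     0.02008   -0.02008
  Equil        0.125      0.384
  solve Keq expr → x = -0.006693; check Q = 29.02

Direction: reverse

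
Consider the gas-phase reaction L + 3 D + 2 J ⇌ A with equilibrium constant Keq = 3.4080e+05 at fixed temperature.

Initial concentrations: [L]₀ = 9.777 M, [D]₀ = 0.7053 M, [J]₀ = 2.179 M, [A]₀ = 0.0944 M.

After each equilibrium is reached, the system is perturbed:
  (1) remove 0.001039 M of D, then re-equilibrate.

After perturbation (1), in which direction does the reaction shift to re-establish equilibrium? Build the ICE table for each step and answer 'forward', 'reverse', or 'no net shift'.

Q₀ = 0.005796 vs Keq = 3.4080e+05 ⇒ Q<K, forward
Step 1:
                  L         D         J         A
  Initial     9.777    0.7053     2.179    0.0944
  Change     -0.234    -0.702    -0.468     0.234
  Equil       9.543  0.003255     1.711    0.3284
  solve Keq expr → x = 0.234; check Q = 3.4080e+05
Then remove 0.001039 M of D.
Step 2:
                  L         D         J         A
  Initial     9.543  0.002216     1.711    0.3284
  Change  3.4565e-04  0.001037 6.9129e-04 -3.4565e-04
  Equil       9.543  0.003253     1.712    0.3281
  solve Keq expr → x = -3.4565e-04; check Q = 3.4080e+05

Direction: reverse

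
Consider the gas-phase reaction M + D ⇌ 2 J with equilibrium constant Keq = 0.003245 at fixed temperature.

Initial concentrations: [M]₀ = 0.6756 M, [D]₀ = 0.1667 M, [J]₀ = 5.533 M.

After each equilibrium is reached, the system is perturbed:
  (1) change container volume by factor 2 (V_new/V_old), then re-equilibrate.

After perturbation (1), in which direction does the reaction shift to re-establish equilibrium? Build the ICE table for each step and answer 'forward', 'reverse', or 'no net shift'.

Direction: no net shift

Q₀ = 271.8 vs Keq = 0.003245 ⇒ Q>K, reverse
Step 1:
                   M          D          J
  init        0.6756     0.1667      5.533
  Δ            2.679      2.679     -5.357
  eq           3.354      2.845      0.176
  solve Keq expr → x = -2.679; check Q = 0.003245
Then change container volume by factor 2 (V_new/V_old).
Step 2:
                   M          D          J
  init         1.677      1.423    0.08799
  Δ                0          0          0
  eq           1.677      1.423    0.08799
  solve Keq expr → x = 0; check Q = 0.003245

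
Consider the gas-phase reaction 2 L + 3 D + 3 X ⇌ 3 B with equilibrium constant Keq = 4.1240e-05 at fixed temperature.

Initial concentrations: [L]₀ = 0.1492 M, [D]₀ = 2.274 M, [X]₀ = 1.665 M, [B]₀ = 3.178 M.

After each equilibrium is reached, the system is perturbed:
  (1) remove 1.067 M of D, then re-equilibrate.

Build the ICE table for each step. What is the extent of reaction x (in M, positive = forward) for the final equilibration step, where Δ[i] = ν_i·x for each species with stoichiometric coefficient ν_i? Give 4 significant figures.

Q₀ = 26.57 vs Keq = 4.1240e-05 ⇒ Q>K, reverse
Step 1:
                  L         D         X         B
  I          0.1492     2.274     1.665     3.178
  C            1.53     2.295     2.295    -2.295
  E           1.679     4.569      3.96    0.8831
  solve Keq expr → x = -0.765; check Q = 4.1240e-05
Then remove 1.067 M of D.
Step 2:
                  L         D         X         B
  I           1.679     3.502      3.96    0.8831
  C         0.08807    0.1321    0.1321   -0.1321
  E           1.767     3.634     4.092     0.751
  solve Keq expr → x = -0.04403; check Q = 4.1240e-05

x = -0.04403 M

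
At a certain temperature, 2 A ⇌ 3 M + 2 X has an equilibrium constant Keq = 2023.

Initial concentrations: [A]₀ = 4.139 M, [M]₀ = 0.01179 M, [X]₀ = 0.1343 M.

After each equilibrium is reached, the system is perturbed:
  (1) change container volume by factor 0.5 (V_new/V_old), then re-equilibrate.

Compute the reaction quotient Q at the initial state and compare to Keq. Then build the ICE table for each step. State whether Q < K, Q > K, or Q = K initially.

Q₀ = 1.7255e-09; Q < K (proceeds forward)

Q₀ = 1.7255e-09 vs Keq = 2023 ⇒ Q<K, forward
Step 1:
                    A           M           X
  init          4.139     0.01179      0.1343
  Δ            -3.297       4.945       3.297
  eq            0.842       4.957       3.431
  solve Keq expr → x = 1.648; check Q = 2023
Then change container volume by factor 0.5 (V_new/V_old).
Step 2:
                    A           M           X
  init          1.684       9.915       6.863
  Δ             1.211      -1.817      -1.211
  eq            2.895       8.098       5.651
  solve Keq expr → x = -0.6056; check Q = 2023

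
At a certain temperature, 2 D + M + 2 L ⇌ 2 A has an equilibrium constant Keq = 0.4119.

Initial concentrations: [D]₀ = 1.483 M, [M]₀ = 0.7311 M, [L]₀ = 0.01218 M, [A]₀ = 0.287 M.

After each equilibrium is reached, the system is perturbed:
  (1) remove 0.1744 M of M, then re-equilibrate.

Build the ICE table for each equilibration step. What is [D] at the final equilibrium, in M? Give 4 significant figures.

Q₀ = 345.3 vs Keq = 0.4119 ⇒ Q>K, reverse
Step 1:
                   D          M          L          A
  Initial      1.483     0.7311    0.01218      0.287
  Change      0.1425    0.07124     0.1425    -0.1425
  Equil        1.625     0.8023     0.1547     0.1445
  solve Keq expr → x = -0.07124; check Q = 0.4119
Then remove 0.1744 M of M.
Step 2:
                   D          M          L          A
  Initial      1.625     0.6279     0.1547     0.1445
  Change    0.008489   0.004244   0.008489  -0.008489
  Equil        1.634     0.6322     0.1631      0.136
  solve Keq expr → x = -0.004244; check Q = 0.4119

[D]_eq = 1.634 M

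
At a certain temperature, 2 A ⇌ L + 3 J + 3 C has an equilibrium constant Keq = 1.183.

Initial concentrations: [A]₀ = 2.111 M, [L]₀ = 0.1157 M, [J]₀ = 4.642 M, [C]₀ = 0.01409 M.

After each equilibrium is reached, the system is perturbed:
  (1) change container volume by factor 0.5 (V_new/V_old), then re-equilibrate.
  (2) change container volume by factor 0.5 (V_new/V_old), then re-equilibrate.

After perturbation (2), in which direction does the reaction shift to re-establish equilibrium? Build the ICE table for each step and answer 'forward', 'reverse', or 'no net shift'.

Direction: reverse

Q₀ = 7.2645e-06 vs Keq = 1.183 ⇒ Q<K, forward
Step 1:
                   A          L          J          C
  I            2.111     0.1157      4.642    0.01409
  C          -0.3075     0.1538     0.4613     0.4613
  E            1.803     0.2695      5.103     0.4754
  solve Keq expr → x = 0.1538; check Q = 1.183
Then change container volume by factor 0.5 (V_new/V_old).
Step 2:
                   A          L          J          C
  I            3.607     0.5389      10.21     0.9508
  C           0.3738    -0.1869    -0.5607    -0.5607
  E            3.981      0.352      9.646       0.39
  solve Keq expr → x = -0.1869; check Q = 1.183
Then change container volume by factor 0.5 (V_new/V_old).
Step 3:
                   A          L          J          C
  I            7.962      0.704      19.29     0.7801
  C           0.3311    -0.1656    -0.4967    -0.4967
  E            8.293     0.5385       18.8     0.2834
  solve Keq expr → x = -0.1656; check Q = 1.183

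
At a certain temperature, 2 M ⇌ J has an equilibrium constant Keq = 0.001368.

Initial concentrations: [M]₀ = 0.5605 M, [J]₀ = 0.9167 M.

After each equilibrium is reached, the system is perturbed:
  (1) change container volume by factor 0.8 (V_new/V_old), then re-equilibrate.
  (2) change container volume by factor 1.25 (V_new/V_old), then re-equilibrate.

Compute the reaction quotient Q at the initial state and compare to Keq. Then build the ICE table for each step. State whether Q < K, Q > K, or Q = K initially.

Q₀ = 2.918 vs Keq = 0.001368 ⇒ Q>K, reverse
Step 1:
                    M           J
  Initial      0.5605      0.9167
  Change        1.818      -0.909
  Equil         2.378    0.007739
  solve Keq expr → x = -0.909; check Q = 0.001368
Then change container volume by factor 0.8 (V_new/V_old).
Step 2:
                    M           J
  Initial       2.973    0.009673
  Change    -0.004759     0.00238
  Equil         2.968     0.01205
  solve Keq expr → x = 0.00238; check Q = 0.001368
Then change container volume by factor 1.25 (V_new/V_old).
Step 3:
                    M           J
  Initial       2.375    0.009642
  Change     0.003807   -0.001904
  Equil         2.378    0.007739
  solve Keq expr → x = -0.001904; check Q = 0.001368

Q₀ = 2.918; Q > K (proceeds reverse)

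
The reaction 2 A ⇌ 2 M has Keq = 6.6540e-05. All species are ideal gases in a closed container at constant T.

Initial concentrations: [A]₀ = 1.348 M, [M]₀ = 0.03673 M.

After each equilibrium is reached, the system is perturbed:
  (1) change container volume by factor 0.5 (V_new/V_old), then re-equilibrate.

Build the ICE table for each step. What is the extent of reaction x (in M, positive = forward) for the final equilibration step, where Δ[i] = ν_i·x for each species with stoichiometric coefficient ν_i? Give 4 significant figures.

x = 0 M

Q₀ = 7.4244e-04 vs Keq = 6.6540e-05 ⇒ Q>K, reverse
Step 1:
                   A          M
  I            1.348    0.03673
  C          0.02553   -0.02553
  E            1.374     0.0112
  solve Keq expr → x = -0.01276; check Q = 6.6540e-05
Then change container volume by factor 0.5 (V_new/V_old).
Step 2:
                   A          M
  I            2.747    0.02241
  C                0          0
  E            2.747    0.02241
  solve Keq expr → x = 0; check Q = 6.6540e-05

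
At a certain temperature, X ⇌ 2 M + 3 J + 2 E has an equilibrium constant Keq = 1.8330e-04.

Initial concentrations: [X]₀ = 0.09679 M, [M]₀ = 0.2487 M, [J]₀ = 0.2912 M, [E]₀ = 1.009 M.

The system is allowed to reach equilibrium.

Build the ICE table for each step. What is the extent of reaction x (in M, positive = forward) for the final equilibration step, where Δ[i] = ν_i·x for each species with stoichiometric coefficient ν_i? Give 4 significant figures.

x = -0.05603 M

Q₀ = 0.01606 vs Keq = 1.8330e-04 ⇒ Q>K, reverse
Step 1:
                   X          M          J          E
  I          0.09679     0.2487     0.2912      1.009
  C          0.05603    -0.1121    -0.1681    -0.1121
  E           0.1528     0.1366     0.1231     0.8969
  solve Keq expr → x = -0.05603; check Q = 1.8330e-04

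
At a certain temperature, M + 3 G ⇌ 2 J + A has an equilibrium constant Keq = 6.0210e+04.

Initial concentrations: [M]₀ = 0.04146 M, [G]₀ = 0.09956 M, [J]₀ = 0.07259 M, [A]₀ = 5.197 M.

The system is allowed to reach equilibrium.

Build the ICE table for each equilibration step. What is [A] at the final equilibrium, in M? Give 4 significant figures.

Q₀ = 669.3 vs Keq = 6.0210e+04 ⇒ Q<K, forward
Step 1:
                    M           G           J           A
  I           0.04146     0.09956     0.07259       5.197
  C           -0.0206    -0.06181     0.04121      0.0206
  E           0.02086     0.03775      0.1138       5.218
  solve Keq expr → x = 0.0206; check Q = 6.0210e+04

[A]_eq = 5.218 M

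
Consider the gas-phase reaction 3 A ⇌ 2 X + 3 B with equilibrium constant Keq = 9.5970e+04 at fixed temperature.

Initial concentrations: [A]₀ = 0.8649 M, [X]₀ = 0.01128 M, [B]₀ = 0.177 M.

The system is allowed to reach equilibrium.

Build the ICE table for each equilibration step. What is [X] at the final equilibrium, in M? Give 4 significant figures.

[X]_eq = 0.5775 M

Q₀ = 1.0905e-06 vs Keq = 9.5970e+04 ⇒ Q<K, forward
Step 1:
                  A         X         B
  init       0.8649   0.01128     0.177
  Δ         -0.8494    0.5662    0.8494
  eq        0.01555    0.5775     1.026
  solve Keq expr → x = 0.2831; check Q = 9.5970e+04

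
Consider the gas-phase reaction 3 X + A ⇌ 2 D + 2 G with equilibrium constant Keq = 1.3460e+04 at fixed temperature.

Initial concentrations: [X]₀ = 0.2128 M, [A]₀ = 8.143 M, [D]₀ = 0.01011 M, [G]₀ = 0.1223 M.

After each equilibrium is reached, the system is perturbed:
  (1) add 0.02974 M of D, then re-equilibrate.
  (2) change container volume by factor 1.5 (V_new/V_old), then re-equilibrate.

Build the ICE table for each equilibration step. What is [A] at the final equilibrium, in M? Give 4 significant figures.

[A]_eq = 5.382 M

Q₀ = 1.9483e-05 vs Keq = 1.3460e+04 ⇒ Q<K, forward
Step 1:
                   X          A          D          G
  Initial     0.2128      8.143    0.01011     0.1223
  Change     -0.2104   -0.07012     0.1402     0.1402
  Equil      0.00243      8.073     0.1504     0.2625
  solve Keq expr → x = 0.07012; check Q = 1.3460e+04
Then add 0.02974 M of D.
Step 2:
                   X          A          D          G
  Initial    0.00243      8.073     0.1801     0.2625
  Change  3.0713e-04 1.0238e-04 -2.0475e-04 -2.0475e-04
  Equil     0.002737      8.073     0.1799     0.2623
  solve Keq expr → x = -1.0238e-04; check Q = 1.3460e+04
Then change container volume by factor 1.5 (V_new/V_old).
Step 3:
                   X          A          D          G
  Initial   0.001824      5.382     0.1199     0.1749
  Change           0          0          0          0
  Equil     0.001824      5.382     0.1199     0.1749
  solve Keq expr → x = 0; check Q = 1.3460e+04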